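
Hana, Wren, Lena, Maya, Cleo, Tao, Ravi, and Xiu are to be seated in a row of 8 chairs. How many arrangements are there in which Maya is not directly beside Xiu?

30240

Of the 8! = 40320 arrangements, those with Maya and Xiu adjacent number 2 × 7! = 10080 (treat the pair as a block with 2 internal orders).
So 40320 − 10080 = 30240 arrangements keep them apart.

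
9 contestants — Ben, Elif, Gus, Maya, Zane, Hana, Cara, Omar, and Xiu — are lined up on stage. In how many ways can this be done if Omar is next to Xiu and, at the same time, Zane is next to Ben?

20160

Treat {Omar,Xiu} as one block (2 orders) and {Zane,Ben} as another (2 orders).
That leaves 7 units to arrange: 2 × 2 × 7! = 4 × 5040 = 20160.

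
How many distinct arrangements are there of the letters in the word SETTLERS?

5040

SETTLERS has 8 letters with E appearing twice, S appearing twice, and T appearing twice.
The number of distinct arrangements is 8!/(2!·2!·2!) = 40320/8 = 5040.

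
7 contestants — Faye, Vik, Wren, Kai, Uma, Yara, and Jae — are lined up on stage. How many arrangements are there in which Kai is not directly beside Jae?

3600

Of the 7! = 5040 arrangements, those with Kai and Jae adjacent number 2 × 6! = 1440 (treat the pair as a block with 2 internal orders).
So 5040 − 1440 = 3600 arrangements keep them apart.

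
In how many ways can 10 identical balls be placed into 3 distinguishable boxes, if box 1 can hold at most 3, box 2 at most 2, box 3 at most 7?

Ignoring the caps, the number of non-negative solutions to x_1+…+x_3 = 10 is C(12,2) = 66.
Subtract solutions that violate a single cap (substitute x_i' = x_i − (cap_i+1)): x_1 ≥ 4 gives C(8,2) = 28; x_2 ≥ 3 gives C(9,2) = 36; x_3 ≥ 8 gives C(4,2) = 6. Together 70.
Add back pairs where two caps are both exceeded: 10 + 0 + 0 = 10.
By inclusion–exclusion the count is 66 − 70 + 10 = 6.

6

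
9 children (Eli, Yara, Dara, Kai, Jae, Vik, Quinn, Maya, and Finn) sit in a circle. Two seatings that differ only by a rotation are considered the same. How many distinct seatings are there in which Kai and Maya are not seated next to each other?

Without the restriction there are (8)! = 40320 seatings.
Those with Kai next to Maya: fuse the pair into one unit and seat 8 units around a circle — 2·(7)! = 10080.
Subtracting, 40320 − 10080 = 30240.

30240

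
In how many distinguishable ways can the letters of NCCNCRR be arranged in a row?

210

NCCNCRR has 7 letters with C appearing 3 times, N appearing twice, and R appearing twice.
Dividing 7! = 5040 by 3!·2!·2! = 24 for the repeated letters gives 210.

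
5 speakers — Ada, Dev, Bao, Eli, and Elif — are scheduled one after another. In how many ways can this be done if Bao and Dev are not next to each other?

Of the 5! = 120 arrangements, those with Bao and Dev adjacent number 2 × 4! = 48 (treat the pair as a block with 2 internal orders).
So 120 − 48 = 72 arrangements keep them apart.

72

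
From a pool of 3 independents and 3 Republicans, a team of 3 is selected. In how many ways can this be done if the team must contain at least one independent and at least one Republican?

18

Unrestricted: C(6,3) = 20 ways to pick any 3 of the 6.
Subtract selections that omit an entire group: no independents → C(3,3) = 1; no Republicans → C(3,3) = 1.
Both groups omitted at once is impossible, so 20 − 2 = 18.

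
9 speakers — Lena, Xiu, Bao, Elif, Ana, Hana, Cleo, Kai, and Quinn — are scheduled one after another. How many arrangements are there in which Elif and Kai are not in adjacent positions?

282240

Of the 9! = 362880 arrangements, those with Elif and Kai adjacent number 2 × 8! = 80640 (treat the pair as a block with 2 internal orders).
Complementary counting: 362880 − 80640 = 282240.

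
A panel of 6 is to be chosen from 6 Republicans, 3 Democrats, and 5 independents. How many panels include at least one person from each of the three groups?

2430

Unrestricted: C(14,6) = 3003 ways to pick any 6 of the 14.
Selections missing a whole group: no Republicans → C(8,6) = 28; no Democrats → C(11,6) = 462; no independents → C(9,6) = 84.
Add back selections omitting two groups (i.e. drawn from a single group): C(6,6) + C(3,6) + C(5,6) = 1.
By inclusion–exclusion: 3003 − 574 + 1 = 2430.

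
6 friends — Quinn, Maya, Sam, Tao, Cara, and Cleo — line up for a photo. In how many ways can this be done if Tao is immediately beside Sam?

Treat {Tao, Sam} as a single unit. There are 5 units to order, and the pair itself can be ordered 2 ways.
So the count is 2·(5)! = 240.

240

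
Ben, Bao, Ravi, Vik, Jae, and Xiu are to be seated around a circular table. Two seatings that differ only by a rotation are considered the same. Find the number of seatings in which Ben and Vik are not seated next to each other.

72

Without the restriction there are (5)! = 120 seatings.
Those with Ben next to Vik: fuse the pair into one unit and seat 5 units around a circle — 2·(4)! = 48.
Subtracting, 120 − 48 = 72.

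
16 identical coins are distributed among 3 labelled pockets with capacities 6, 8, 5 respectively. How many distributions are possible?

10

Without the upper bounds there are C(18,2) = 153 ways to split 16 among 3 pockets.
Subtract solutions that violate a single cap (substitute x_i' = x_i − (cap_i+1)): x_1 ≥ 7 gives C(11,2) = 55; x_2 ≥ 9 gives C(9,2) = 36; x_3 ≥ 6 gives C(12,2) = 66. Together 157.
Add back pairs where two caps are both exceeded: 1 + 10 + 3 = 14.
By inclusion–exclusion the count is 153 − 157 + 14 = 10.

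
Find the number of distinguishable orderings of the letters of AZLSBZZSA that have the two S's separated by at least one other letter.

There are 9!/(3!·2!·2!) = 15120 arrangements of AZLSBZZSA in total.
If the two S's are adjacent, glue them into one block, leaving 8 items to arrange: (8)!/(3!·2!) = 3360 ways.
Subtracting, 15120 − 3360 = 11760 arrangements keep the S's apart.

11760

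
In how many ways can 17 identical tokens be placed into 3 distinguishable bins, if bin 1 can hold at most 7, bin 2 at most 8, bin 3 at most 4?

By stars and bars, unrestricted non-negative solutions to x_1+…+x_3 = 17 number C(17+2,2) = 171.
Subtract solutions that violate a single cap (substitute x_i' = x_i − (cap_i+1)): x_1 ≥ 8 gives C(11,2) = 55; x_2 ≥ 9 gives C(10,2) = 45; x_3 ≥ 5 gives C(14,2) = 91. Together 191.
Add back pairs where two caps are both exceeded: 1 + 15 + 10 = 26.
By inclusion–exclusion the count is 171 − 191 + 26 = 6.

6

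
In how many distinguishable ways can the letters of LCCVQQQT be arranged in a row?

The 8 letters of LCCVQQQT have repeats: C appearing twice and Q appearing 3 times.
So there are 8! / (3!·2!) = 3360 distinguishable arrangements.

3360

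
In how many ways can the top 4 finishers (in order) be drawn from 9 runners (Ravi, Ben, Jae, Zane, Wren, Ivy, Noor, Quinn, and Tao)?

3024

There are 9 choices for 1st place, 8 for 2nd, and so on down to 6 for position 4.
That gives 9 × 8 × 7 × 6 = 3024.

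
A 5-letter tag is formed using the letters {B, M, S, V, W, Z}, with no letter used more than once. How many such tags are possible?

Choose and order 5 of the 6 symbols: the first letter has 6 options, the next 5, and so on down to 2.
That product is 6 × 5 × 4 × 3 × 2 = 720.

720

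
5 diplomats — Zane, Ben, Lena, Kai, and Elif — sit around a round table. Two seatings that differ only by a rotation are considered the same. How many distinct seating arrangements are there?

Around a circle, 5 distinct people have 5!/5 = (4)! = 24 rotationally distinct seatings.

24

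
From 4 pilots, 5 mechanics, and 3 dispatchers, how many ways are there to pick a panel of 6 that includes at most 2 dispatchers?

840

Split by how many dispatchers are chosen (0 through 2).
Sum: C(3,0)·C(9,6) + C(3,1)·C(9,5) + C(3,2)·C(9,4) = 84 + 378 + 378 = 840.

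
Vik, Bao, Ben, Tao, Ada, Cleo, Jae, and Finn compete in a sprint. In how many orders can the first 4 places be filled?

There are 8 choices for 1st place, 7 for 2nd, and so on down to 5 for position 4.
That gives 8 × 7 × 6 × 5 = 1680.

1680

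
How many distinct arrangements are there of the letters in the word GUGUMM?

90

GUGUMM has 6 letters with G appearing twice, M appearing twice, and U appearing twice.
The number of distinct arrangements is 6!/(2!·2!·2!) = 720/8 = 90.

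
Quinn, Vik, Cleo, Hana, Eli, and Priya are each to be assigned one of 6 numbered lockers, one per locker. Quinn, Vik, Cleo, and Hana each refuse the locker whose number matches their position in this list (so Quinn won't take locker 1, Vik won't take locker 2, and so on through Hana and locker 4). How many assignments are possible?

Let Aᵢ (for 1 ≤ i ≤ 4) be the placements that put person i in their forbidden locker. Any j of these fix j positions, leaving (6−j)! ways to fill the rest, and there are C(4,j) ways to pick which j.
By inclusion–exclusion, the number of valid placements is Σ_{j=0}^{4} (−1)^j C(4,j)·(6−j)!.
Computing: 720 − 480 + 144 − 24 + 2 = 362.

362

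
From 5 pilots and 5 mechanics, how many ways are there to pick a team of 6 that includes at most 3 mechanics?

155

Split by how many mechanics are chosen (0 through 3).
Sum: C(5,0)·C(5,6) + C(5,1)·C(5,5) + C(5,2)·C(5,4) + C(5,3)·C(5,3) = 0 + 5 + 50 + 100 = 155.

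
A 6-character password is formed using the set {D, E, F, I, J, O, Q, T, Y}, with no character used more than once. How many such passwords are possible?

This is a permutation of 6 out of 9: P(9,6) = 9!/3!.
9 × 8 × 7 × 6 × 5 × 4 = 60480.

60480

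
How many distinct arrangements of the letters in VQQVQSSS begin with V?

With the first slot taken by V, it remains to arrange the other 7 letters (QQVQSSS).
Those 7 letters have Q appearing 3 times and S appearing 3 times, giving (7)!/(3!·3!) = 140.

140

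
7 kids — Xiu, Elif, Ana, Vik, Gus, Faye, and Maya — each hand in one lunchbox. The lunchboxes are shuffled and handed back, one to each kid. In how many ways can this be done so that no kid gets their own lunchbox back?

Let Aᵢ be the assignments in which kid i gets their own lunchbox. We want the size of the complement of A₁∪…∪A_7.
By inclusion–exclusion this is Σ_{j=0}^{7} (−1)^j C(7,j)·(7−j)!.
Computing: 5040 − 5040 + 2520 − 840 + 210 − 42 + 7 − 1 = 1854.

1854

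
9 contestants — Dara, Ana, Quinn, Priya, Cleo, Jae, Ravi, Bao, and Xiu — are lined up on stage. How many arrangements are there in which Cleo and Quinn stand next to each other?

Glue Cleo and Quinn into one block (2 internal orders), leaving 8 units to arrange in a row.
That gives 2 × 8! = 2 × 40320 = 80640.

80640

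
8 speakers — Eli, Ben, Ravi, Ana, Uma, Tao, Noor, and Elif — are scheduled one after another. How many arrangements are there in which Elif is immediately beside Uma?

Place the 6 others and the Elif-Uma pair as 7 objects in a line; the pair has 2 internal arrangements.
That gives 2 × 7! = 2 × 5040 = 10080.

10080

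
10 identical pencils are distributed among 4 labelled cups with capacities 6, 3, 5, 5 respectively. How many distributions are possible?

Without the upper bounds there are C(13,3) = 286 ways to split 10 among 4 cups.
Subtract solutions that violate a single cap (substitute x_i' = x_i − (cap_i+1)): x_1 ≥ 7 gives C(6,3) = 20; x_2 ≥ 4 gives C(9,3) = 84; x_3 ≥ 6 gives C(7,3) = 35; x_4 ≥ 6 gives C(7,3) = 35. Together 174.
Add back pairs where two caps are both exceeded: 0 + 0 + 0 + 1 + 1 + 0 = 2.
By inclusion–exclusion the count is 286 − 174 + 2 = 114.

114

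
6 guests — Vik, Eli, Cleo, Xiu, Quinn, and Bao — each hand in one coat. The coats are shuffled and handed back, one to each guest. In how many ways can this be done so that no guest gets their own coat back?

265

This is the derangement count D_6: permutations of 6 items with no fixed point.
By inclusion–exclusion this is Σ_{j=0}^{6} (−1)^j C(6,j)·(6−j)!.
Computing: 720 − 720 + 360 − 120 + 30 − 6 + 1 = 265.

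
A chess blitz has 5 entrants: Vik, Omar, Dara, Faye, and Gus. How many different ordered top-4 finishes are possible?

120

There are 5 choices for 1st place, 4 for 2nd, and so on down to 2 for position 4.
That gives 5 × 4 × 3 × 2 = 120.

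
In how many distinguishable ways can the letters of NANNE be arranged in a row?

Letter multiplicities in NANNE: A×1, E×1, N×3.
Dividing 5! = 120 by 3! = 6 for the repeated letters gives 20.

20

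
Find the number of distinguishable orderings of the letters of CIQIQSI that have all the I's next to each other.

60

Treat the 3 copies of I as a single block. The multiset to arrange is then {III, C, Q, Q, S}, 5 items in all.
That gives (5)!/(2!) = 60 arrangements.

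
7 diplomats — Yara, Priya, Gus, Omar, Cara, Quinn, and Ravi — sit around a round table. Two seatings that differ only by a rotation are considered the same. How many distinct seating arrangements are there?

Seat Yara anywhere (absorbing the rotational symmetry), then permute the other 6: (6)! = 720.

720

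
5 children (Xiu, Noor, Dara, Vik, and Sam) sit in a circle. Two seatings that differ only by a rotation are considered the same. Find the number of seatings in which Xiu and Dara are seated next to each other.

Glue Xiu and Dara into a block (2 internal orders). Seating 4 units around a circle gives (3)! arrangements.
So 2 × (3)! = 2 × 6 = 12.

12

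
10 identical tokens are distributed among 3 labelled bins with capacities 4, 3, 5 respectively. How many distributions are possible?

Without the upper bounds there are C(12,2) = 66 ways to split 10 among 3 bins.
Subtract solutions that violate a single cap (substitute x_i' = x_i − (cap_i+1)): x_1 ≥ 5 gives C(7,2) = 21; x_2 ≥ 4 gives C(8,2) = 28; x_3 ≥ 6 gives C(6,2) = 15. Together 64.
Add back pairs where two caps are both exceeded: 3 + 0 + 1 = 4.
By inclusion–exclusion the count is 66 − 64 + 4 = 6.

6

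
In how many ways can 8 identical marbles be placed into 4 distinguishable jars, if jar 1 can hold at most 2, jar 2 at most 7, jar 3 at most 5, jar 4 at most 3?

By stars and bars, unrestricted non-negative solutions to x_1+…+x_4 = 8 number C(8+3,3) = 165.
Subtract solutions that violate a single cap (substitute x_i' = x_i − (cap_i+1)): x_1 ≥ 3 gives C(8,3) = 56; x_2 ≥ 8 gives C(3,3) = 1; x_3 ≥ 6 gives C(5,3) = 10; x_4 ≥ 4 gives C(7,3) = 35. Together 102.
Add back pairs where two caps are both exceeded: 0 + 0 + 4 + 0 + 0 + 0 = 4.
By inclusion–exclusion the count is 165 − 102 + 4 = 67.

67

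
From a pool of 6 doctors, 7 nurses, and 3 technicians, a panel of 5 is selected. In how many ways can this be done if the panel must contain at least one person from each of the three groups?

2730

With no constraint there are C(16,5) = 4368 possible selections.
Subtract selections that omit an entire group: no doctors → C(10,5) = 252; no nurses → C(9,5) = 126; no technicians → C(13,5) = 1287.
Add back selections omitting two groups (i.e. drawn from a single group): C(6,5) + C(7,5) + C(3,5) = 27.
By inclusion–exclusion: 4368 − 1665 + 27 = 2730.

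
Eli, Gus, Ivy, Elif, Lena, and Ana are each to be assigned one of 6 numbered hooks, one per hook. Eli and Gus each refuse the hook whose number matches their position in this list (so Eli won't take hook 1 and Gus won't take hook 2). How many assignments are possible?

504

Let Aᵢ (for i ∈ {1, 2}) be the placements that put person i in their forbidden hook. Any j of these fix j positions, leaving (6−j)! ways to fill the rest, and there are C(2,j) ways to pick which j.
By inclusion–exclusion, the number of valid placements is Σ_{j=0}^{2} (−1)^j C(2,j)·(6−j)!.
Computing: 720 − 240 + 24 = 504.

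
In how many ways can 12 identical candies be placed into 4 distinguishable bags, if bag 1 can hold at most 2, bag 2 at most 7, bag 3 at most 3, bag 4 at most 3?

Without the upper bounds there are C(15,3) = 455 ways to split 12 among 4 bags.
Subtract solutions that violate a single cap (substitute x_i' = x_i − (cap_i+1)): x_1 ≥ 3 gives C(12,3) = 220; x_2 ≥ 8 gives C(7,3) = 35; x_3 ≥ 4 gives C(11,3) = 165; x_4 ≥ 4 gives C(11,3) = 165. Together 585.
Add back pairs where two caps are both exceeded: 4 + 56 + 56 + 1 + 1 + 35 = 153.
Subtract triples: 0 + 0 + 4 + 0 = 4.
By inclusion–exclusion the count is 455 − 585 + 153 − 4 = 19.

19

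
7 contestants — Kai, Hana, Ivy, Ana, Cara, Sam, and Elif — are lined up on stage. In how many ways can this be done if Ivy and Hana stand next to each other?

Glue Ivy and Hana into one block (2 internal orders), leaving 6 units to arrange in a row.
So the count is 2·(6)! = 1440.

1440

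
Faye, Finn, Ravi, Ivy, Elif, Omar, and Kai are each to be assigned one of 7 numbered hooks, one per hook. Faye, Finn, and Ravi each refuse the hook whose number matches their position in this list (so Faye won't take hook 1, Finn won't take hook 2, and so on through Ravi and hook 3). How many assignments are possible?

3216

Let Aᵢ (for i ∈ {1, 2, 3}) be the placements that put person i in their forbidden hook. Any j of these fix j positions, leaving (7−j)! ways to fill the rest, and there are C(3,j) ways to pick which j.
By inclusion–exclusion, the number of valid placements is Σ_{j=0}^{3} (−1)^j C(3,j)·(7−j)!.
Computing: 5040 − 2160 + 360 − 24 = 3216.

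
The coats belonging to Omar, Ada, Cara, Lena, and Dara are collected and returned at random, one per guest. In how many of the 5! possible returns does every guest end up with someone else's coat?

44

This is the derangement count D_5: permutations of 5 items with no fixed point.
By inclusion–exclusion this is Σ_{j=0}^{5} (−1)^j C(5,j)·(5−j)!.
Computing: 120 − 120 + 60 − 20 + 5 − 1 = 44.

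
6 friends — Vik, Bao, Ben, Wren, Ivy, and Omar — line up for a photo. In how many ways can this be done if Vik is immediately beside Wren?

240

Treat {Vik, Wren} as a single unit. There are 5 units to order, and the pair itself can be ordered 2 ways.
So the count is 2·(5)! = 240.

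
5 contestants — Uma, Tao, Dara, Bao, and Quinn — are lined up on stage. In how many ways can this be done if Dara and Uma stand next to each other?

Place the 3 others and the Dara-Uma pair as 4 objects in a line; the pair has 2 internal arrangements.
That gives 2 × 4! = 2 × 24 = 48.

48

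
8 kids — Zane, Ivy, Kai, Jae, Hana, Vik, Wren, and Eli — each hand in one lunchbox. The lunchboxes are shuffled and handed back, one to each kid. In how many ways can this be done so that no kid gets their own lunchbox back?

This is the derangement count D_8: permutations of 8 items with no fixed point.
By inclusion–exclusion this is Σ_{j=0}^{8} (−1)^j C(8,j)·(8−j)!.
Computing: 40320 − 40320 + 20160 − 6720 + 1680 − 336 + 56 − 8 + 1 = 14833.

14833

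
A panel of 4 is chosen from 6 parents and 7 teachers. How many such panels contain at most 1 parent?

245

Split by how many parents are chosen (0 through 1).
Sum: C(6,0)·C(7,4) + C(6,1)·C(7,3) = 35 + 210 = 245.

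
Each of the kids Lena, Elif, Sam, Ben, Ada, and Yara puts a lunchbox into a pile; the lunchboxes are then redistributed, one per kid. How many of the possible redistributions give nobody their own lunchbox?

265

This is the derangement count D_6: permutations of 6 items with no fixed point.
By inclusion–exclusion this is Σ_{j=0}^{6} (−1)^j C(6,j)·(6−j)!.
Computing: 720 − 720 + 360 − 120 + 30 − 6 + 1 = 265.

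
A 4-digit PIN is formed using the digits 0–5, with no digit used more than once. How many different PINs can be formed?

With no repetition, fill the 4 digits in order: 6 choices, then 5, down to 3.
6 × 5 × 4 × 3 = 360.

360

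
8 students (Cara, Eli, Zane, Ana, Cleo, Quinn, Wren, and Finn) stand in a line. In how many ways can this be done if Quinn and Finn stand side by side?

Treat {Quinn, Finn} as a single unit. There are 7 units to order, and the pair itself can be ordered 2 ways.
That gives 2 × 7! = 2 × 5040 = 10080.

10080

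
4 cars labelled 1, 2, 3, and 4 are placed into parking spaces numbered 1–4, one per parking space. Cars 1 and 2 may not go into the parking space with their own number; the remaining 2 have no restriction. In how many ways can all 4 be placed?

Let Aᵢ (for i ∈ {1, 2}) be the placements that put car i in its forbidden parking space. Any j of these fix j positions, leaving (4−j)! ways to fill the rest, and there are C(2,j) ways to pick which j.
By inclusion–exclusion, the number of valid placements is Σ_{j=0}^{2} (−1)^j C(2,j)·(4−j)!.
Computing: 24 − 12 + 2 = 14.

14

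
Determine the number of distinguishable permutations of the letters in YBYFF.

30

The 5 letters of YBYFF have repeats: F appearing twice and Y appearing twice.
The number of distinct arrangements is 5!/(2!·2!) = 120/4 = 30.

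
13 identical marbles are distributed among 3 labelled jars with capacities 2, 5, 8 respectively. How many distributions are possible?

6

Without the upper bounds there are C(15,2) = 105 ways to split 13 among 3 jars.
Subtract solutions that violate a single cap (substitute x_i' = x_i − (cap_i+1)): x_1 ≥ 3 gives C(12,2) = 66; x_2 ≥ 6 gives C(9,2) = 36; x_3 ≥ 9 gives C(6,2) = 15. Together 117.
Add back pairs where two caps are both exceeded: 15 + 3 + 0 = 18.
By inclusion–exclusion the count is 105 − 117 + 18 = 6.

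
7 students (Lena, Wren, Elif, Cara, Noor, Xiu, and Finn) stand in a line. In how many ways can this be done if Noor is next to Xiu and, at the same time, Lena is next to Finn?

Treat {Noor,Xiu} as one block (2 orders) and {Lena,Finn} as another (2 orders).
That leaves 5 units to arrange: 2 × 2 × 5! = 4 × 120 = 480.

480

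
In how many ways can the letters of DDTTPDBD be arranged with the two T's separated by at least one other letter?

Total arrangements of DDTTPDBD: 8!/(4!·2!) = 840.
Arrangements with the T's together: treat TT as one letter, giving (7)!/(4!) = 210.
Subtracting, 840 − 210 = 630 arrangements keep the T's apart.

630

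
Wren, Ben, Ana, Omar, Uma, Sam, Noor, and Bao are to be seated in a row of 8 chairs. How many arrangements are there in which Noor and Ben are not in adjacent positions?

30240

Of the 8! = 40320 arrangements, those with Noor and Ben adjacent number 2 × 7! = 10080 (treat the pair as a block with 2 internal orders).
Complementary counting: 40320 − 10080 = 30240.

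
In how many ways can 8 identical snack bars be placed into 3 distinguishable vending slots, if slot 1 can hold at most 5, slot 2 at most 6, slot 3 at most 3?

21

Without the upper bounds there are C(10,2) = 45 ways to split 8 among 3 vending slots.
Subtract solutions that violate a single cap (substitute x_i' = x_i − (cap_i+1)): x_1 ≥ 6 gives C(4,2) = 6; x_2 ≥ 7 gives C(3,2) = 3; x_3 ≥ 4 gives C(6,2) = 15. Together 24.
No two caps can be exceeded simultaneously, so the pair terms are all 0.
By inclusion–exclusion the count is 45 − 24 + 0 = 21.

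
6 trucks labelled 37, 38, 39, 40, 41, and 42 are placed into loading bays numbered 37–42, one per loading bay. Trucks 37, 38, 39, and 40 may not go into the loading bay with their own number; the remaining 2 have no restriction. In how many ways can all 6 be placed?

362

Let Aᵢ (for 37 ≤ i ≤ 40) be the placements that put truck i in its forbidden loading bay. Any j of these fix j positions, leaving (6−j)! ways to fill the rest, and there are C(4,j) ways to pick which j.
By inclusion–exclusion, the number of valid placements is Σ_{j=0}^{4} (−1)^j C(4,j)·(6−j)!.
Computing: 720 − 480 + 144 − 24 + 2 = 362.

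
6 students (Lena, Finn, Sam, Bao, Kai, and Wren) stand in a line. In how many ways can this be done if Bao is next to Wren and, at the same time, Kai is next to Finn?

Treat {Bao,Wren} as one block (2 orders) and {Kai,Finn} as another (2 orders).
That leaves 4 units to arrange: 2 × 2 × 4! = 4 × 24 = 96.

96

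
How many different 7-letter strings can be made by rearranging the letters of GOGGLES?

GOGGLES has 7 letters with G appearing 3 times.
So there are 7! / (3!) = 840 distinguishable arrangements.

840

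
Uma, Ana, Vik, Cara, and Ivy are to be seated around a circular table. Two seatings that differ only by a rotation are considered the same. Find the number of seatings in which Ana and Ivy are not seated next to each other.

12

All circular seatings of 5 people number (4)! = 24.
Those with Ana next to Ivy: fuse the pair into one unit and seat 4 units around a circle — 2·(3)! = 12.
Subtracting, 24 − 12 = 12.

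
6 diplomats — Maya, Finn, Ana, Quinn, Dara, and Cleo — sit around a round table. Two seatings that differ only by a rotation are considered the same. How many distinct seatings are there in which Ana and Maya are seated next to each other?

Treat {Ana, Maya} as one unit (2 internal orders) and seat the resulting 5 units around the table: (4)! circular arrangements.
So 2 × (4)! = 2 × 24 = 48.

48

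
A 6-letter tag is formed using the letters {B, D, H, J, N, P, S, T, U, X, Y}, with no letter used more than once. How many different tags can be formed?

332640

With no repetition, fill the 6 letters in order: 11 choices, then 10, down to 6.
11 × 10 × 9 × 8 × 7 × 6 = 332640.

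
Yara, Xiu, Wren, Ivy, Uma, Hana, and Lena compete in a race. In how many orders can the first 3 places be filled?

There are 7 choices for 1st place, 6 for 2nd, and 5 for 3rd.
That gives 7 × 6 × 5 = 210.

210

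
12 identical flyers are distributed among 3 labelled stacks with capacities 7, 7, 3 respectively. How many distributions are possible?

18

By stars and bars, unrestricted non-negative solutions to x_1+…+x_3 = 12 number C(12+2,2) = 91.
Subtract solutions that violate a single cap (substitute x_i' = x_i − (cap_i+1)): x_1 ≥ 8 gives C(6,2) = 15; x_2 ≥ 8 gives C(6,2) = 15; x_3 ≥ 4 gives C(10,2) = 45. Together 75.
Add back pairs where two caps are both exceeded: 0 + 1 + 1 = 2.
By inclusion–exclusion the count is 91 − 75 + 2 = 18.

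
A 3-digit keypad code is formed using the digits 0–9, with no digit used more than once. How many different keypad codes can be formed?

720

With no repetition, fill the 3 digits in order: 10 choices, then 9, down to 8.
10 × 9 × 8 = 720.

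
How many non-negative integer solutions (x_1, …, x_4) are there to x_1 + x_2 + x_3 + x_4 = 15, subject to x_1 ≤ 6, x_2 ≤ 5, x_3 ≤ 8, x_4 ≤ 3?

Ignoring the caps, the number of non-negative solutions to x_1+…+x_4 = 15 is C(18,3) = 816.
Subtract solutions that violate a single cap (substitute x_i' = x_i − (cap_i+1)): x_1 ≥ 7 gives C(11,3) = 165; x_2 ≥ 6 gives C(12,3) = 220; x_3 ≥ 9 gives C(9,3) = 84; x_4 ≥ 4 gives C(14,3) = 364. Together 833.
Add back pairs where two caps are both exceeded: 10 + 0 + 35 + 1 + 56 + 10 = 112.
By inclusion–exclusion the count is 816 − 833 + 112 = 95.

95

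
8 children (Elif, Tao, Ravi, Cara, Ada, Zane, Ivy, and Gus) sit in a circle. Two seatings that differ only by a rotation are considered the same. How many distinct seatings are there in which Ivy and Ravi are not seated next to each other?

3600

Without the restriction there are (7)! = 5040 seatings.
Those with Ivy next to Ravi: fuse the pair into one unit and seat 7 units around a circle — 2·(6)! = 1440.
Subtracting, 5040 − 1440 = 3600.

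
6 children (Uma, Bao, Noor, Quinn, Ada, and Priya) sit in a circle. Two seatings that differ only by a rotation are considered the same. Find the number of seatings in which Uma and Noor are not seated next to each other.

72

All circular seatings of 6 people number (5)! = 120.
Seatings with Uma beside Noor: treat them as a block with 2 internal orders, giving 2 × (4)! = 48.
Subtracting, 120 − 48 = 72.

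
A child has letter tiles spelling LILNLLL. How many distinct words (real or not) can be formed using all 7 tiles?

42

LILNLLL has 7 letters with L appearing 5 times.
So there are 7! / (5!) = 42 distinguishable arrangements.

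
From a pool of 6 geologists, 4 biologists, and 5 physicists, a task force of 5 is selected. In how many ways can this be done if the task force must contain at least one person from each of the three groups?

Total 5-person selections from all 15: C(15,5) = 3003.
Subtract selections that omit an entire group: no geologists → C(9,5) = 126; no biologists → C(11,5) = 462; no physicists → C(10,5) = 252.
Add back selections omitting two groups (i.e. drawn from a single group): C(6,5) + C(4,5) + C(5,5) = 7.
By inclusion–exclusion: 3003 − 840 + 7 = 2170.

2170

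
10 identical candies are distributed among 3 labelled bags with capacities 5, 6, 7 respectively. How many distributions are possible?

35

Without the upper bounds there are C(12,2) = 66 ways to split 10 among 3 bags.
Subtract solutions that violate a single cap (substitute x_i' = x_i − (cap_i+1)): x_1 ≥ 6 gives C(6,2) = 15; x_2 ≥ 7 gives C(5,2) = 10; x_3 ≥ 8 gives C(4,2) = 6. Together 31.
No two caps can be exceeded simultaneously, so the pair terms are all 0.
By inclusion–exclusion the count is 66 − 31 + 0 = 35.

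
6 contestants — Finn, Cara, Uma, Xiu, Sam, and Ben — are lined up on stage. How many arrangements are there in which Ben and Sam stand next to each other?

240

Place the 4 others and the Ben-Sam pair as 5 objects in a line; the pair has 2 internal arrangements.
So the count is 2·(5)! = 240.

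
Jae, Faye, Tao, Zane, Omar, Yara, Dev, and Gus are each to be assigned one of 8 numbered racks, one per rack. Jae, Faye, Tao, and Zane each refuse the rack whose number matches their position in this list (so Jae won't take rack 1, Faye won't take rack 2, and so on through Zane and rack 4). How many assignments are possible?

Let Aᵢ (for 1 ≤ i ≤ 4) be the placements that put person i in their forbidden rack. Any j of these fix j positions, leaving (8−j)! ways to fill the rest, and there are C(4,j) ways to pick which j.
By inclusion–exclusion, the number of valid placements is Σ_{j=0}^{4} (−1)^j C(4,j)·(8−j)!.
Computing: 40320 − 20160 + 4320 − 480 + 24 = 24024.

24024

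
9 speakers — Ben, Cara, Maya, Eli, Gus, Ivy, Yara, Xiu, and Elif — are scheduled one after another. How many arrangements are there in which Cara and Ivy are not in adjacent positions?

282240

There are 9! = 362880 arrangements in all. If Cara and Ivy are adjacent, merging them into one block gives 2·(8)! = 80640 arrangements.
So 362880 − 80640 = 282240 arrangements keep them apart.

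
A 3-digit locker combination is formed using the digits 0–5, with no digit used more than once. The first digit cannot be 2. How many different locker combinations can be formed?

100

The first digit has 6−1 = 5 choices (anything except 2).
The remaining 2 digits are filled from the other 5 symbols without repetition: 5 × 4 = 20.
Total: 5 × 20 = 100.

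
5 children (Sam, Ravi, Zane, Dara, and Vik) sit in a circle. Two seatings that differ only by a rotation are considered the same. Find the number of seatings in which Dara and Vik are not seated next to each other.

12

Without the restriction there are (4)! = 24 seatings.
Seatings with Dara beside Vik: treat them as a block with 2 internal orders, giving 2 × (3)! = 12.
Subtracting, 24 − 12 = 12.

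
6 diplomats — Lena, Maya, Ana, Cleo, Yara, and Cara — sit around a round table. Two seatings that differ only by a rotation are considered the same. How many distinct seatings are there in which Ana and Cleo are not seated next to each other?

72

All circular seatings of 6 people number (5)! = 120.
Those with Ana next to Cleo: fuse the pair into one unit and seat 5 units around a circle — 2·(4)! = 48.
Subtracting, 120 − 48 = 72.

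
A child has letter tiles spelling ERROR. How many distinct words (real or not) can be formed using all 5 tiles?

ERROR has 5 letters with R appearing 3 times.
Dividing 5! = 120 by 3! = 6 for the repeated letters gives 20.

20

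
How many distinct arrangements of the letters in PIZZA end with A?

12

Fix A in the last position and arrange the remaining 4 letters.
Those 4 letters have Z appearing twice, giving (4)!/(2!) = 12.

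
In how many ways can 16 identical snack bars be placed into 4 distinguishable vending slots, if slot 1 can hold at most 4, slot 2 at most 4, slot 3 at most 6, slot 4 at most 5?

Without the upper bounds there are C(19,3) = 969 ways to split 16 among 4 vending slots.
Subtract solutions that violate a single cap (substitute x_i' = x_i − (cap_i+1)): x_1 ≥ 5 gives C(14,3) = 364; x_2 ≥ 5 gives C(14,3) = 364; x_3 ≥ 7 gives C(12,3) = 220; x_4 ≥ 6 gives C(13,3) = 286. Together 1234.
Add back pairs where two caps are both exceeded: 84 + 35 + 56 + 35 + 56 + 20 = 286.
Subtract triples: 0 + 1 + 0 + 0 = 1.
By inclusion–exclusion the count is 969 − 1234 + 286 − 1 = 20.

20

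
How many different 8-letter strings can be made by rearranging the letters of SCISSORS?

Letter multiplicities in SCISSORS: C×1, I×1, O×1, R×1, S×4.
So there are 8! / (4!) = 1680 distinguishable arrangements.

1680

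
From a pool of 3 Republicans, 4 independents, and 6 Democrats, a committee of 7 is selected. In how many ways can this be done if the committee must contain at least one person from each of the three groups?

Total 7-person selections from all 13: C(13,7) = 1716.
Subtract selections that omit an entire group: no Republicans → C(10,7) = 120; no independents → C(9,7) = 36; no Democrats → C(7,7) = 1.
Add back selections omitting two groups (i.e. drawn from a single group): C(3,7) + C(4,7) + C(6,7) = 0.
By inclusion–exclusion: 1716 − 157 + 0 = 1559.

1559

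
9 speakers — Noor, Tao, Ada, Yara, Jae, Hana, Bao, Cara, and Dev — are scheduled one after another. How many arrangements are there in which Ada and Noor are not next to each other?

Of the 9! = 362880 arrangements, those with Ada and Noor adjacent number 2 × 8! = 80640 (treat the pair as a block with 2 internal orders).
So 362880 − 80640 = 282240 arrangements keep them apart.

282240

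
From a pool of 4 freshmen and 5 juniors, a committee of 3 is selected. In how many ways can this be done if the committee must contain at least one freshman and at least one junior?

70

With no constraint there are C(9,3) = 84 possible selections.
Subtract selections that omit an entire group: no freshmen → C(5,3) = 10; no juniors → C(4,3) = 4.
Both groups omitted at once is impossible, so 84 − 14 = 70.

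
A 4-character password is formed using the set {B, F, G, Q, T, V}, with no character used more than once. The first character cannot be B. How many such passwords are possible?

The first character has 6−1 = 5 choices (anything except B).
The remaining 3 characters are filled from the other 5 symbols without repetition: 5 × 4 × 3 = 60.
Total: 5 × 60 = 300.

300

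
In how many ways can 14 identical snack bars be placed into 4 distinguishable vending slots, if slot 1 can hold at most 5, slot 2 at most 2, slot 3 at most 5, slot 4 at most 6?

Ignoring the caps, the number of non-negative solutions to x_1+…+x_4 = 14 is C(17,3) = 680.
Subtract solutions that violate a single cap (substitute x_i' = x_i − (cap_i+1)): x_1 ≥ 6 gives C(11,3) = 165; x_2 ≥ 3 gives C(14,3) = 364; x_3 ≥ 6 gives C(11,3) = 165; x_4 ≥ 7 gives C(10,3) = 120. Together 814.
Add back pairs where two caps are both exceeded: 56 + 10 + 4 + 56 + 35 + 4 = 165.
By inclusion–exclusion the count is 680 − 814 + 165 = 31.

31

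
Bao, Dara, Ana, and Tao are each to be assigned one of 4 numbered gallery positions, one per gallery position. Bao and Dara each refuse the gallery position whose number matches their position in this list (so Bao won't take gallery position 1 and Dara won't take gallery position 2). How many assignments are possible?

Let Aᵢ (for i ∈ {1, 2}) be the placements that put person i in their forbidden gallery position. Any j of these fix j positions, leaving (4−j)! ways to fill the rest, and there are C(2,j) ways to pick which j.
By inclusion–exclusion, the number of valid placements is Σ_{j=0}^{2} (−1)^j C(2,j)·(4−j)!.
Computing: 24 − 12 + 2 = 14.

14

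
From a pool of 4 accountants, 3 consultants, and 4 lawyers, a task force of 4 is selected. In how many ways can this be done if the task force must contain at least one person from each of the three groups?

With no constraint there are C(11,4) = 330 possible selections.
Subtract selections that omit an entire group: no accountants → C(7,4) = 35; no consultants → C(8,4) = 70; no lawyers → C(7,4) = 35.
Add back selections omitting two groups (i.e. drawn from a single group): C(4,4) + C(3,4) + C(4,4) = 2.
By inclusion–exclusion: 330 − 140 + 2 = 192.

192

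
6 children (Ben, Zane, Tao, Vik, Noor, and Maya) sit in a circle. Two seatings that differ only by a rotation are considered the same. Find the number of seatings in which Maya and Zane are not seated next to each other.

Without the restriction there are (5)! = 120 seatings.
Those with Maya next to Zane: fuse the pair into one unit and seat 5 units around a circle — 2·(4)! = 48.
Subtracting, 120 − 48 = 72.

72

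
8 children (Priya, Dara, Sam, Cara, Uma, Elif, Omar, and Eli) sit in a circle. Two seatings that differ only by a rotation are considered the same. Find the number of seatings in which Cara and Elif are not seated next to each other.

3600

Without the restriction there are (7)! = 5040 seatings.
Those with Cara next to Elif: fuse the pair into one unit and seat 7 units around a circle — 2·(6)! = 1440.
Subtracting, 5040 − 1440 = 3600.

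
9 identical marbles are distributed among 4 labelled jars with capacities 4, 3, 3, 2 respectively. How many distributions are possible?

19

Ignoring the caps, the number of non-negative solutions to x_1+…+x_4 = 9 is C(12,3) = 220.
Subtract solutions that violate a single cap (substitute x_i' = x_i − (cap_i+1)): x_1 ≥ 5 gives C(7,3) = 35; x_2 ≥ 4 gives C(8,3) = 56; x_3 ≥ 4 gives C(8,3) = 56; x_4 ≥ 3 gives C(9,3) = 84. Together 231.
Add back pairs where two caps are both exceeded: 1 + 1 + 4 + 4 + 10 + 10 = 30.
By inclusion–exclusion the count is 220 − 231 + 30 = 19.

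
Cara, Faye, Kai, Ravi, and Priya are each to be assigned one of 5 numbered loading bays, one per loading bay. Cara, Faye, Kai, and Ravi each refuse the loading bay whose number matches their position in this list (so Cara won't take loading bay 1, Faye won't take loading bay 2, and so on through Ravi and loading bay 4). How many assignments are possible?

53

Let Aᵢ (for 1 ≤ i ≤ 4) be the placements that put person i in their forbidden loading bay. Any j of these fix j positions, leaving (5−j)! ways to fill the rest, and there are C(4,j) ways to pick which j.
By inclusion–exclusion, the number of valid placements is Σ_{j=0}^{4} (−1)^j C(4,j)·(5−j)!.
Computing: 120 − 96 + 36 − 8 + 1 = 53.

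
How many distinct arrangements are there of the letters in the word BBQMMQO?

The 7 letters of BBQMMQO have repeats: B appearing twice, M appearing twice, and Q appearing twice.
The number of distinct arrangements is 7!/(2!·2!·2!) = 5040/8 = 630.

630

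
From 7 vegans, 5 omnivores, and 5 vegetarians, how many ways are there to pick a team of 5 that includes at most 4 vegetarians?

6187

Split by how many vegetarians are chosen (0 through 4).
Sum: C(5,0)·C(12,5) + C(5,1)·C(12,4) + C(5,2)·C(12,3) + C(5,3)·C(12,2) + C(5,4)·C(12,1) = 792 + 2475 + 2200 + 660 + 60 = 6187.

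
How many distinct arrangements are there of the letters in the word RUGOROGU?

2520

The 8 letters of RUGOROGU have repeats: G appearing twice, O appearing twice, R appearing twice, and U appearing twice.
So there are 8! / (2!·2!·2!·2!) = 2520 distinguishable arrangements.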